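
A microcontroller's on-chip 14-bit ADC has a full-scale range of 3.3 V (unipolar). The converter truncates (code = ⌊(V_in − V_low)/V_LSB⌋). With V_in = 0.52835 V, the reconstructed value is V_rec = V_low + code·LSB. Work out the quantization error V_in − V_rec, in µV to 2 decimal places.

One LSB is 3.3 V / 16384 = 201.42 µV.
(V_in − V_low)/LSB = (0.52835 − 0)/0.000201416 = 2623.1777 → code 2623 (floor).
V_rec = 0 + 2623·0.000201416 = 0.52831421 V.
V_in − V_rec = 3.5791e-05 V = 35.79 µV.

35.79 µV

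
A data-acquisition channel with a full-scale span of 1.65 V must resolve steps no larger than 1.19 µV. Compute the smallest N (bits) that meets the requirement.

21 bits

Number of steps required ≥ 1.65 V / 1.19 µV = 1386554.62.
Need 2^N ≥ 1386554.62; 2^20 = 1048576, 2^21 = 2097152.
Minimum N = 21.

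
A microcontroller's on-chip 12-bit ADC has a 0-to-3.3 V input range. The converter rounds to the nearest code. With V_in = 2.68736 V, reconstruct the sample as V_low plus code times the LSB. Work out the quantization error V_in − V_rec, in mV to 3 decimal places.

-0.335 mV

One LSB is 3.3 V / 4096 = 0.806 mV.
Scaled input = 3335.5838 LSBs, so code = 3336.
Code 3336 maps back to 0 + 3336×0.000805664 V = 2.6876953 V.
V_in − V_rec = -0.000335312 V = -0.335 mV.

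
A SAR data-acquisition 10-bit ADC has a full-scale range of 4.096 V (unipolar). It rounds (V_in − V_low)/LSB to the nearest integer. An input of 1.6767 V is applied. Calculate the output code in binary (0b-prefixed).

Full-scale span = 4.096 V; LSB = 4.096/2^10 = 4.000 mV.
(1.6767 − 0) / 0.004 = 419.175 LSBs.
round(419.175) = 419.
In binary (0b-prefixed): 0b110100011.

code 0b110100011 (decimal 419)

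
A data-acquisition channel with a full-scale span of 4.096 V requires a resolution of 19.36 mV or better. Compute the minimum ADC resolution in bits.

8 bits

Number of steps required ≥ 4.096 V / 19.36 mV = 211.57.
Need 2^N ≥ 211.57; 2^7 = 128, 2^8 = 256.
Minimum N = 8.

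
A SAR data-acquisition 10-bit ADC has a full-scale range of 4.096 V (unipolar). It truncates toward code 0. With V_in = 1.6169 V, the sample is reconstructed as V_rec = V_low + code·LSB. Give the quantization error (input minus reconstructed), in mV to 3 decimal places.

0.900 mV

LSB = 4.096/2^10 = 4.000 mV.
(1.6169 − 0)/0.004 = 404.2250; ⌊·⌋ gives code 404.
Code 404 maps back to 0 + 404×0.004 V = 1.616 V.
Error = 1.6169 − 1.616 = 0.0009 V = 0.900 mV.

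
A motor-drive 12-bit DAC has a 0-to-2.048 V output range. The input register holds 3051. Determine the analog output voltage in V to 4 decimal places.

1.5255 V

LSB = 2.048 V / 2^12 = 0.500 mV.
V_out = 0 + 3051 × 0.0005 V = 1.5255 V.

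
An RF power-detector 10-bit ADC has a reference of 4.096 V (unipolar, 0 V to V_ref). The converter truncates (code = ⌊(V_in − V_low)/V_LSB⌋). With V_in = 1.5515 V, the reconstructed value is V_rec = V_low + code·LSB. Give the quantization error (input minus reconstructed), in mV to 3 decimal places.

One LSB is 4.096 V / 1024 = 4.000 mV.
(V_in − V_low)/LSB = (1.5515 − 0)/0.004 = 387.8750 → code 387 (floor).
V_rec = 0 + 387·0.004 = 1.548 V.
V_in − V_rec = 0.0035 V = 3.500 mV.

3.500 mV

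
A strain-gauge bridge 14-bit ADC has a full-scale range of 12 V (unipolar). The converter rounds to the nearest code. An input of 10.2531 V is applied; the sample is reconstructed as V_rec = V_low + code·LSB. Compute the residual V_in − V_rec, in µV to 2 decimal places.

One LSB is 12 V / 16384 = 0.732 mV.
(10.2531 − 0)/0.000732422 = 13998.8992; round gives code 13999.
V_rec = 0 + 13999·0.000732422 = 10.253174 V.
V_in − V_rec = -7.38281e-05 V = -73.83 µV.

-73.83 µV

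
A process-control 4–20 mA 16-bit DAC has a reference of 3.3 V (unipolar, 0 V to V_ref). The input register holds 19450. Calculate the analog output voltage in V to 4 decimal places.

LSB = 3.3 V / 2^16 = 50.35 µV.
V_out = 0 + 19450 × 5.0354e-05 V = 0.979385 V.

0.9794 V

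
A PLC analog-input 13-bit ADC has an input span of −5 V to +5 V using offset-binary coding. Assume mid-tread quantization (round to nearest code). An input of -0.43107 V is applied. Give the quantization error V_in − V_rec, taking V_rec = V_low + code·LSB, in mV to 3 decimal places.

Step size: 10 V ÷ 2^13 = 1.221 mV.
(-0.43107 − (−5))/0.0012207 = 3742.8675; round gives code 3743.
Reconstructed: -0.4309082 V.
Difference: -0.000161797 V → -0.162 mV.

-0.162 mV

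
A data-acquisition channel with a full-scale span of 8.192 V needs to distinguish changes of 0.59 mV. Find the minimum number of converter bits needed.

Number of steps required ≥ 8.192 V / 0.59 mV = 13884.75.
Need 2^N ≥ 13884.75; 2^13 = 8192, 2^14 = 16384.
Minimum N = 14.

14 bits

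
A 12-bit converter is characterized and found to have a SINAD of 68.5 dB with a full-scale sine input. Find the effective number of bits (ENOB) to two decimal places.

ENOB = (SINAD − 1.76) / 6.02 = (68.5 − 1.76)/6.02 = 11.086.

11.09 bits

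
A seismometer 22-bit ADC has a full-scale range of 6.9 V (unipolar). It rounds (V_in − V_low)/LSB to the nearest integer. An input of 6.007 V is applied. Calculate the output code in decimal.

LSB = 6.9 V / 4194304 = 1.65 µV.
(V_in − V_low)/LSB = (6.007 − 0) / 1.64509e-06 = 3651475.961.
Round → code 3651476.

code 3651476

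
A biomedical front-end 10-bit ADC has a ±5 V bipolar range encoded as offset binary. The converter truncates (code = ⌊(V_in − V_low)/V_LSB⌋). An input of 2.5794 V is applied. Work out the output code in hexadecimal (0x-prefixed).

Full-scale span = 10 V; LSB = 10/2^10 = 9.766 mV.
Input sits at 776.131 steps above V_low.
Floor → code 776.
In hexadecimal (0x-prefixed): 0x308.

code 0x308 (decimal 776)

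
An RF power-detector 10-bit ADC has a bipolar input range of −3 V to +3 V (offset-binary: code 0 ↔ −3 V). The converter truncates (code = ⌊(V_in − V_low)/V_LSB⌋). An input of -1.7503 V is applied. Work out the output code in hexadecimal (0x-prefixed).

code 0xD5 (decimal 213)

With 1024 levels over 6 V, one step is 5.859 mV.
(V_in − V_low)/LSB = (-1.7503 − (−3)) / 0.00585938 = 213.282.
Floor → code 213.
In hexadecimal (0x-prefixed): 0xD5.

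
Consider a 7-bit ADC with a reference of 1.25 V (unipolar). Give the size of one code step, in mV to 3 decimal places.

Full-scale span = 1.25 V.
LSB = 1.25 / 2^7 = 1.25 / 128 = 0.00976562 V = 9.766 mV.

9.766 mV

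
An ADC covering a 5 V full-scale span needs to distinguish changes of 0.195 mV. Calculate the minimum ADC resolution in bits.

15 bits

Number of steps required ≥ 5 V / 0.195 mV = 25641.03.
Need 2^N ≥ 25641.03; 2^14 = 16384, 2^15 = 32768.
Minimum N = 15.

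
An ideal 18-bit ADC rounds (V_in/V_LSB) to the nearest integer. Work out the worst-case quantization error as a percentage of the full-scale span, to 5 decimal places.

0.00019 %

Rounding → worst-case error = ½ LSB = V_FS/2^19, so 100/524288 = 0.000190735 % of full scale.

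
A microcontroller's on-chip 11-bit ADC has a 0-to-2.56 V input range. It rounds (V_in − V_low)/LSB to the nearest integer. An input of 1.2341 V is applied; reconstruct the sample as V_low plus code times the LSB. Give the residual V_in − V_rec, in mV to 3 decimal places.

0.350 mV

One LSB is 2.56 V / 2048 = 1.250 mV.
(V_in − V_low)/LSB = (1.2341 − 0)/0.00125 = 987.2800 → code 987 (round).
V_rec = 0 + 987·0.00125 = 1.23375 V.
Difference: 0.00035 V → 0.350 mV.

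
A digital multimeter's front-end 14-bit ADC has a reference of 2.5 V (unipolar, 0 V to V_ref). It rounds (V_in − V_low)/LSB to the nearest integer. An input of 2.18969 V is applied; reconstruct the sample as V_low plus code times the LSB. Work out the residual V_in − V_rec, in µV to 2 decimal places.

53.77 µV

LSB = 2.5/2^14 = 152.59 µV.
Scaled input = 14350.3524 LSBs, so code = 14350.
V_rec = 0 + 14350·0.000152588 = 2.1896362 V.
V_in − V_rec = 5.37695e-05 V = 53.77 µV.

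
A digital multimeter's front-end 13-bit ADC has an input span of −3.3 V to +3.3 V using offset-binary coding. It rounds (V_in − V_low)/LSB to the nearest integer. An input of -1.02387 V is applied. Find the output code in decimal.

code 2825

Full-scale span = 6.6 V; LSB = 6.6/2^13 = 0.806 mV.
(-1.02387 − (−3.3)) / 0.000805664 = 2825.160 LSBs.
So the output code is 2825.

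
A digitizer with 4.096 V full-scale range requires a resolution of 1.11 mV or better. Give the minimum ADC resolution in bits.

Number of steps required ≥ 4.096 V / 1.11 mV = 3690.09.
Need 2^N ≥ 3690.09; 2^11 = 2048, 2^12 = 4096.
Minimum N = 12.

12 bits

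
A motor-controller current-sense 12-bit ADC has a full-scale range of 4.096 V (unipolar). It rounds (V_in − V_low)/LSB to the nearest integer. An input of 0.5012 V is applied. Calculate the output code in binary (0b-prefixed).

With 4096 levels over 4.096 V, one step is 1.000 mV.
(V_in − V_low)/LSB = (0.5012 − 0) / 0.001 = 501.200.
Round → code 501.
In binary (0b-prefixed): 0b111110101.

code 0b111110101 (decimal 501)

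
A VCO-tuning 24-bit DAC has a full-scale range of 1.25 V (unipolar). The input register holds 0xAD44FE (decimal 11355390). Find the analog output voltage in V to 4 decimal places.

LSB = 1.25 V / 2^24 = 0.07 µV.
Code 0xAD44FE = 11355390 decimal.
V_out = 0 + 11355390 × 7.45058e-08 V = 0.846042 V.

0.8460 V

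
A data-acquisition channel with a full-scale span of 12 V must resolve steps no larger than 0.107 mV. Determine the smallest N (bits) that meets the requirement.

17 bits

Number of steps required ≥ 12 V / 0.107 mV = 112149.53.
Need 2^N ≥ 112149.53; 2^16 = 65536, 2^17 = 131072.
Minimum N = 17.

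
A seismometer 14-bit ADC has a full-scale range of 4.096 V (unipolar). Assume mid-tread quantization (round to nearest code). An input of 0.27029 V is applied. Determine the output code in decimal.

code 1081

LSB = 4.096 V / 16384 = 250.00 µV.
(0.27029 − 0) / 0.00025 = 1081.160 LSBs.
round(1081.160) = 1081.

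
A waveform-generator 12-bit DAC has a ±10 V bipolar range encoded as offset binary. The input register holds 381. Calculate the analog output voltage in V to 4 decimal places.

LSB = 20 V / 2^12 = 4.883 mV.
V_out = (−10) + 381 × 0.00488281 V = -8.13965 V.

-8.1396 V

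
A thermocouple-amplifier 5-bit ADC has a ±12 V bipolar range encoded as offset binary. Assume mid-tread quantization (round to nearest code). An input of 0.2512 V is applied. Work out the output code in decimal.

code 16

With 32 levels over 24 V, one step is 0.7500 V.
Input sits at 16.335 steps above V_low.
Round → code 16.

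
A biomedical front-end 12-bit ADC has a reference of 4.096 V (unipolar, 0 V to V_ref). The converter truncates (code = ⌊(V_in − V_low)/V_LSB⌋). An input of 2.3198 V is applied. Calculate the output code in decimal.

code 2319

LSB = 4.096 V / 4096 = 1.000 mV.
Input sits at 2319.800 steps above V_low.
Floor → code 2319.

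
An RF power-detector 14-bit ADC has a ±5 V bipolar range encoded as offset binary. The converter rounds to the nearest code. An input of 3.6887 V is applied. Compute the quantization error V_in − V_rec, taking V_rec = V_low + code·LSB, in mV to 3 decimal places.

Step size: 10 V ÷ 2^14 = 0.610 mV.
(V_in − V_low)/LSB = (3.6887 − (−5))/0.000610352 = 14235.5661 → code 14236 (round).
V_rec = (−5) + 14236·0.000610352 = 3.6889648 V.
Error = 3.6887 − 3.6889648 = -0.000264844 V = -0.265 mV.

-0.265 mV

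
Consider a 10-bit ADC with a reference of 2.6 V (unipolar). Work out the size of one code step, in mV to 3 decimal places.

Full-scale span = 2.6 V.
LSB = 2.6 / 2^10 = 2.6 / 1024 = 0.00253906 V = 2.539 mV.

2.539 mV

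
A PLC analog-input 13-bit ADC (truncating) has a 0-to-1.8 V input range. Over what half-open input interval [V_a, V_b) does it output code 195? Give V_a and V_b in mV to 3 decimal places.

[42.847 mV, 43.066 mV)

LSB = 1.8/2^13 = 219.73 µV.
V_a = V_low + 195·LSB = 0.0428467 V; V_b = V_low + 196·LSB = 0.0430664 V.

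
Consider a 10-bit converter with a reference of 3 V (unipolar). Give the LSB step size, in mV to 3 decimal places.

2.930 mV

Full-scale span = 3 V.
LSB = 3 / 2^10 = 3 / 1024 = 0.00292969 V = 2.930 mV.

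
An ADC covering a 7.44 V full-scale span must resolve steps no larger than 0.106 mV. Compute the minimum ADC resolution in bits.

Number of steps required ≥ 7.44 V / 0.106 mV = 70188.68.
Need 2^N ≥ 70188.68; 2^16 = 65536, 2^17 = 131072.
Minimum N = 17.

17 bits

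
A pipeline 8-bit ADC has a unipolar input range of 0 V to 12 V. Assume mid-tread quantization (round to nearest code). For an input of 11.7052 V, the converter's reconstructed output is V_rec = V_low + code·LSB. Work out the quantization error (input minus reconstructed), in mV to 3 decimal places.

One LSB is 12 V / 256 = 46.875 mV.
Scaled input = 249.7109 LSBs, so code = 250.
Reconstructed: 11.71875 V.
Difference: -0.01355 V → -13.550 mV.

-13.550 mV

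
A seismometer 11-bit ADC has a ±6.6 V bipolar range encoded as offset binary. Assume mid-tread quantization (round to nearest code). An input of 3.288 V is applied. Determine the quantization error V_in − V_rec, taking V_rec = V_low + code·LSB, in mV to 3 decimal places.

One LSB is 13.2 V / 2048 = 6.445 mV.
Scaled input = 1534.1382 LSBs, so code = 1534.
Code 1534 maps back to (−6.6) + 1534×0.00644531 V = 3.2871094 V.
Difference: 0.000890625 V → 0.891 mV.

0.891 mV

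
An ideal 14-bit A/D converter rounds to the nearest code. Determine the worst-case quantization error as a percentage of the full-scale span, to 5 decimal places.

0.00305 %

Rounding → worst-case error = ½ LSB = V_FS/2^15, so 100/32768 = 0.00305176 % of full scale.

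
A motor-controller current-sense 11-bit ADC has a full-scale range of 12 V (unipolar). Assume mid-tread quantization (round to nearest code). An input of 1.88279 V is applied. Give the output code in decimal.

Full-scale span = 12 V; LSB = 12/2^11 = 5.859 mV.
(V_in − V_low)/LSB = (1.88279 − 0) / 0.00585938 = 321.329.
round(321.329) = 321.

code 321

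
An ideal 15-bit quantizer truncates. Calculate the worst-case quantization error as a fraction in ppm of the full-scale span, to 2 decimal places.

30.52 ppm

Truncating → worst-case error = 1 LSB = V_FS/2^15, so 1e+06/32768 = 30.5176 ppm of full scale.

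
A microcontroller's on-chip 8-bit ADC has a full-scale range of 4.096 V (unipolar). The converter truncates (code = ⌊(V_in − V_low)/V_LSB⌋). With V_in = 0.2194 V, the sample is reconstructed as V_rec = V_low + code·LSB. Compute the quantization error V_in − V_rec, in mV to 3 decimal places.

LSB = 4.096/2^8 = 16.000 mV.
(V_in − V_low)/LSB = (0.2194 − 0)/0.016 = 13.7125 → code 13 (floor).
Reconstructed: 0.208 V.
V_in − V_rec = 0.0114 V = 11.400 mV.

11.400 mV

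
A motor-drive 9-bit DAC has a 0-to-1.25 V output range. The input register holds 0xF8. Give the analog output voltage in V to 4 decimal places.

0.6055 V

LSB = 1.25 V / 2^9 = 2.441 mV.
Code 0xF8 = 248 decimal.
V_out = 0 + 248 × 0.00244141 V = 0.605469 V.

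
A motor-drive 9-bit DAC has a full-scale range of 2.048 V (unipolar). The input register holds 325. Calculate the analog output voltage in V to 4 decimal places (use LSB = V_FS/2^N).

LSB = 2.048 V / 2^9 = 4.000 mV.
V_out = 0 + 325 × 0.004 V = 1.3 V.

1.3000 V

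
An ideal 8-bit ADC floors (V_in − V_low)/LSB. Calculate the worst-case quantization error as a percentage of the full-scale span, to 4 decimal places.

0.3906 %

Truncating → worst-case error = 1 LSB = V_FS/2^8, so 100/256 = 0.390625 % of full scale.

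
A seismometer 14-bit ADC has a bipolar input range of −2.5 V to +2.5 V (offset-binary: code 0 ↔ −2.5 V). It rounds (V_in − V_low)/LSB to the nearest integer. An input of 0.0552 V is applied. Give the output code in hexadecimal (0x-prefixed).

Full-scale span = 5 V; LSB = 5/2^14 = 305.18 µV.
(0.0552 − (−2.5)) / 0.000305176 = 8372.879 LSBs.
So the output code is 8373.
In hexadecimal (0x-prefixed): 0x20B5.

code 0x20B5 (decimal 8373)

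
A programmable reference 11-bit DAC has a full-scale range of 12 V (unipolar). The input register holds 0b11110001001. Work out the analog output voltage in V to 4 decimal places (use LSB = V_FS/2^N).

11.3027 V

LSB = 12 V / 2^11 = 5.859 mV.
Code 0b11110001001 = 1929 decimal.
V_out = 0 + 1929 × 0.00585938 V = 11.3027 V.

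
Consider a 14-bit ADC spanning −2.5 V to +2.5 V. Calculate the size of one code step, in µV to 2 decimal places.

Full-scale span = 5 V.
LSB = 5 / 2^14 = 5 / 16384 = 0.000305176 V = 305.18 µV.

305.18 µV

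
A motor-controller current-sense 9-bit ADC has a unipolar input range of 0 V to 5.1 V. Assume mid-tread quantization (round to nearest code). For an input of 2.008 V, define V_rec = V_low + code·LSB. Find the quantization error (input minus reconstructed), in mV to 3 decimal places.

One LSB is 5.1 V / 512 = 9.961 mV.
Scaled input = 201.5875 LSBs, so code = 202.
Reconstructed: 2.0121094 V.
Difference: -0.00410938 V → -4.109 mV.

-4.109 mV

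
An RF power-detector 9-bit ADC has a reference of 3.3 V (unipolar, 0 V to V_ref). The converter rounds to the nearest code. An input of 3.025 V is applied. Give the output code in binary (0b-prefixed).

LSB = 3.3 V / 512 = 6.445 mV.
(3.025 − 0) / 0.00644531 = 469.333 LSBs.
So the output code is 469.
In binary (0b-prefixed): 0b111010101.

code 0b111010101 (decimal 469)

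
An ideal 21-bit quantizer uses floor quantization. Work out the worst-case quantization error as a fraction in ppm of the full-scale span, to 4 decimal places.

Truncating → worst-case error = 1 LSB = V_FS/2^21, so 1e+06/2097152 = 0.476837 ppm of full scale.

0.4768 ppm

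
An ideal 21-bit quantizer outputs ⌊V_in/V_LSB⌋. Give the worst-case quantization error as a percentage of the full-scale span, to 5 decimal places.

0.00005 %

Truncating → worst-case error = 1 LSB = V_FS/2^21, so 100/2097152 = 4.76837e-05 % of full scale.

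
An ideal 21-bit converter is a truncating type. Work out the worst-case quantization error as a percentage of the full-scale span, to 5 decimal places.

0.00005 %

Truncating → worst-case error = 1 LSB = V_FS/2^21, so 100/2097152 = 4.76837e-05 % of full scale.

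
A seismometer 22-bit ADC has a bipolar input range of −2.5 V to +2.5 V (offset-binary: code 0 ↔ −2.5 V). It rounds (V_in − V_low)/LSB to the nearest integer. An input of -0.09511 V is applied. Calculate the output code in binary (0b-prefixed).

With 4194304 levels over 5 V, one step is 1.19 µV.
(-0.09511 − (−2.5)) / 1.19209e-06 = 2017367.949 LSBs.
round(2017367.949) = 2017368.
In binary (0b-prefixed): 0b111101100100001011000.

code 0b111101100100001011000 (decimal 2017368)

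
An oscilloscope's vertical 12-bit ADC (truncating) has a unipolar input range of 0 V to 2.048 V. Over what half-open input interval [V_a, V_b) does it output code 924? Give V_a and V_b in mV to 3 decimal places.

[462.000 mV, 462.500 mV)

LSB = 2.048/2^12 = 0.500 mV.
V_a = V_low + 924·LSB = 0.462 V; V_b = V_low + 925·LSB = 0.4625 V.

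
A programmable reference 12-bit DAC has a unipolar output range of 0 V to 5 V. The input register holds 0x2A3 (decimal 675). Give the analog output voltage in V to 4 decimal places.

0.8240 V

LSB = 5 V / 2^12 = 1.221 mV.
Code 0x2A3 = 675 decimal.
V_out = 0 + 675 × 0.0012207 V = 0.823975 V.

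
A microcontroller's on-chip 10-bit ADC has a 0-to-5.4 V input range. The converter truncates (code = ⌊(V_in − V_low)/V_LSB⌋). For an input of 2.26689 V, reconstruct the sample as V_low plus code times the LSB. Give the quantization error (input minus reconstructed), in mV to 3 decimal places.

LSB = 5.4/2^10 = 5.273 mV.
Scaled input = 429.8695 LSBs, so code = 429.
Reconstructed: 2.2623047 V.
Difference: 0.00458531 V → 4.585 mV.

4.585 mV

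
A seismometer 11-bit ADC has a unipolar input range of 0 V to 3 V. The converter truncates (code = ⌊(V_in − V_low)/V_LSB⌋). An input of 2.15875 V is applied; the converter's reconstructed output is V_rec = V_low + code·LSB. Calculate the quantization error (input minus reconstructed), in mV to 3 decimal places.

LSB = 3/2^11 = 1.465 mV.
(2.15875 − 0)/0.00146484 = 1473.7067; ⌊·⌋ gives code 1473.
V_rec = 0 + 1473·0.00146484 = 2.1577148 V.
Difference: 0.00103516 V → 1.035 mV.

1.035 mV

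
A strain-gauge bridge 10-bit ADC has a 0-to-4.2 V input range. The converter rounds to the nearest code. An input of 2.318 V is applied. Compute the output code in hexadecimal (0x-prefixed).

code 0x235 (decimal 565)

LSB = 4.2 V / 1024 = 4.102 mV.
(2.318 − 0) / 0.00410156 = 565.150 LSBs.
Round → code 565.
In hexadecimal (0x-prefixed): 0x235.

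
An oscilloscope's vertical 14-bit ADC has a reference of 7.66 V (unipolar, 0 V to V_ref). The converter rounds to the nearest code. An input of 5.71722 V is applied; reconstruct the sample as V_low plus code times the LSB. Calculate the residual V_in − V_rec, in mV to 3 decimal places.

-0.196 mV

One LSB is 7.66 V / 16384 = 467.53 µV.
Scaled input = 12228.5813 LSBs, so code = 12229.
Code 12229 maps back to 0 + 12229×0.000467529 V = 5.7174158 V.
Error = 5.71722 − 5.7174158 = -0.000195771 V = -0.196 mV.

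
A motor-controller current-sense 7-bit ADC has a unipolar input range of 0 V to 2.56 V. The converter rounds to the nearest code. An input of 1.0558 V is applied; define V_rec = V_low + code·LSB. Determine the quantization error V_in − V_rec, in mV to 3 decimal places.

-4.200 mV

Step size: 2.56 V ÷ 2^7 = 20.000 mV.
(1.0558 − 0)/0.02 = 52.7900; round gives code 53.
V_rec = 0 + 53·0.02 = 1.06 V.
Error = 1.0558 − 1.06 = -0.0042 V = -4.200 mV.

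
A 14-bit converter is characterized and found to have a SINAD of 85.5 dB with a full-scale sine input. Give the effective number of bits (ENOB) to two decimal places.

13.91 bits

ENOB = (SINAD − 1.76) / 6.02 = (85.5 − 1.76)/6.02 = 13.910.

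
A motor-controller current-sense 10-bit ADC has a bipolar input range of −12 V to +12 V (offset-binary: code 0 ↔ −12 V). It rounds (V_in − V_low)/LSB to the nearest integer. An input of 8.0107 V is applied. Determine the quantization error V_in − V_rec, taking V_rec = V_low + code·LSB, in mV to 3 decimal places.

-4.925 mV

LSB = 24/2^10 = 23.438 mV.
(V_in − V_low)/LSB = (8.0107 − (−12))/0.0234375 = 853.7899 → code 854 (round).
Reconstructed: 8.015625 V.
Error = 8.0107 − 8.015625 = -0.004925 V = -4.925 mV.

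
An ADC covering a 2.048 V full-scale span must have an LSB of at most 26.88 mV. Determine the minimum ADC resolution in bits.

Number of steps required ≥ 2.048 V / 26.88 mV = 76.19.
Need 2^N ≥ 76.19; 2^6 = 64, 2^7 = 128.
Minimum N = 7.

7 bits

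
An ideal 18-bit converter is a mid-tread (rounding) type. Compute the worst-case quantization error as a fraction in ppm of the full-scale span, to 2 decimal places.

Rounding → worst-case error = ½ LSB = V_FS/2^19, so 1e+06/524288 = 1.90735 ppm of full scale.

1.91 ppm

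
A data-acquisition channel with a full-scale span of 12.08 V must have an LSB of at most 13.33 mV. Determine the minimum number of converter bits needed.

Number of steps required ≥ 12.08 V / 13.33 mV = 906.23.
Need 2^N ≥ 906.23; 2^9 = 512, 2^10 = 1024.
Minimum N = 10.

10 bits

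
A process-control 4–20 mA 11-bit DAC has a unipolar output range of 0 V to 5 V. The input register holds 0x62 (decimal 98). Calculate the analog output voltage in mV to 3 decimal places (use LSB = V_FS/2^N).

LSB = 5 V / 2^11 = 2.441 mV.
Code 0x62 = 98 decimal.
V_out = 0 + 98 × 0.00244141 V = 0.239258 V.
= 239.258 mV.

239.258 mV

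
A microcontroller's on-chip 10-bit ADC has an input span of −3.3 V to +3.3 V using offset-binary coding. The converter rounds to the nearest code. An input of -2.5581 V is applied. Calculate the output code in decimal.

code 115

LSB = 6.6 V / 1024 = 6.445 mV.
(-2.5581 − (−3.3)) / 0.00644531 = 115.107 LSBs.
So the output code is 115.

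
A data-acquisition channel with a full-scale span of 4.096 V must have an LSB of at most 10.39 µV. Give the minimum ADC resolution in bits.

Number of steps required ≥ 4.096 V / 10.39 µV = 394225.22.
Need 2^N ≥ 394225.22; 2^18 = 262144, 2^19 = 524288.
Minimum N = 19.

19 bits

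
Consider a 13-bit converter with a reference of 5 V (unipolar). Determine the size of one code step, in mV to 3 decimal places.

0.610 mV

Full-scale span = 5 V.
LSB = 5 / 2^13 = 5 / 8192 = 0.000610352 V = 0.610 mV.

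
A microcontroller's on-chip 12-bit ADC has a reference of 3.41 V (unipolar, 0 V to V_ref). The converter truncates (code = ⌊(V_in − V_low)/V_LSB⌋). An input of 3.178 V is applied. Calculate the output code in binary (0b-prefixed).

code 0b111011101001 (decimal 3817)

With 4096 levels over 3.41 V, one step is 0.833 mV.
(3.178 − 0) / 0.00083252 = 3817.328 LSBs.
So the output code is 3817.
In binary (0b-prefixed): 0b111011101001.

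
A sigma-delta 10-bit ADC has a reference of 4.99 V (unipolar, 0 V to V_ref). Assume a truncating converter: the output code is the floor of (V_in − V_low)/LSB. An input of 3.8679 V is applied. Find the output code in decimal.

LSB = 4.99 V / 1024 = 4.873 mV.
Input sits at 793.733 steps above V_low.
So the output code is 793.

code 793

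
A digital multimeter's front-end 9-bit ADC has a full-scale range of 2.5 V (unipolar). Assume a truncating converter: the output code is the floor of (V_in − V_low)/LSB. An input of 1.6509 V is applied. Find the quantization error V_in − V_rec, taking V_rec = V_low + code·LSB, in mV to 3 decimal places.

One LSB is 2.5 V / 512 = 4.883 mV.
Scaled input = 338.1043 LSBs, so code = 338.
V_rec = 0 + 338·0.00488281 = 1.6503906 V.
Error = 1.6509 − 1.6503906 = 0.000509375 V = 0.509 mV.

0.509 mV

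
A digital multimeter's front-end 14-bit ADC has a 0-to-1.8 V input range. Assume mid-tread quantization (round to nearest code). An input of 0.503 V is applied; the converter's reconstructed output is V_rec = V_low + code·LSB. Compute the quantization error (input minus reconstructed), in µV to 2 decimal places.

One LSB is 1.8 V / 16384 = 109.86 µV.
(V_in − V_low)/LSB = (0.503 − 0)/0.000109863 = 4578.4178 → code 4578 (round).
Reconstructed: 0.5029541 V.
V_in − V_rec = 4.58984e-05 V = 45.90 µV.

45.90 µV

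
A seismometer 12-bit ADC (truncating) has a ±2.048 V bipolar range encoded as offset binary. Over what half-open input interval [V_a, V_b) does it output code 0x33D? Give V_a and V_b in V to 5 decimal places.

LSB = 4.096/2^12 = 1.000 mV.
Code 0x33D = 829 decimal.
V_a = V_low + 829·LSB = -1.219 V; V_b = V_low + 830·LSB = -1.218 V.

[-1.21900 V, -1.21800 V)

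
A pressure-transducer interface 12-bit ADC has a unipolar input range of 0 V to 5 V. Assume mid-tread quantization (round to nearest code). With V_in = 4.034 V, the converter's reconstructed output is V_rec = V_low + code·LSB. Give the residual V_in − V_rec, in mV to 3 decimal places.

Step size: 5 V ÷ 2^12 = 1.221 mV.
Scaled input = 3304.6528 LSBs, so code = 3305.
V_rec = 0 + 3305·0.0012207 = 4.0344238 V.
V_in − V_rec = -0.000423828 V = -0.424 mV.

-0.424 mV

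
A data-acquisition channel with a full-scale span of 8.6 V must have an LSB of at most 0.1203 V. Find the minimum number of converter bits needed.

7 bits

Number of steps required ≥ 8.6 V / 0.1203 V = 71.49.
Need 2^N ≥ 71.49; 2^6 = 64, 2^7 = 128.
Minimum N = 7.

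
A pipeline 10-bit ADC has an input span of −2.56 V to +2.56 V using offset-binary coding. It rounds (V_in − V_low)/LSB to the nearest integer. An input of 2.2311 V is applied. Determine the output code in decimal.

LSB = 5.12 V / 1024 = 5.000 mV.
(2.2311 − (−2.56)) / 0.005 = 958.220 LSBs.
round(958.220) = 958.

code 958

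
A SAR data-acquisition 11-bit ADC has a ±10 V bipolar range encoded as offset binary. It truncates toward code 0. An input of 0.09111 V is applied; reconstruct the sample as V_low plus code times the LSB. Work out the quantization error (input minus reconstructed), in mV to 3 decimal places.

LSB = 20/2^11 = 9.766 mV.
Scaled input = 1033.3297 LSBs, so code = 1033.
Code 1033 maps back to (−10) + 1033×0.00976562 V = 0.087890625 V.
V_in − V_rec = 0.00321938 V = 3.219 mV.

3.219 mV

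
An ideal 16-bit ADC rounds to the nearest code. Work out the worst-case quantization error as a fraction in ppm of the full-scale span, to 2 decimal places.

7.63 ppm

Rounding → worst-case error = ½ LSB = V_FS/2^17, so 1e+06/131072 = 7.62939 ppm of full scale.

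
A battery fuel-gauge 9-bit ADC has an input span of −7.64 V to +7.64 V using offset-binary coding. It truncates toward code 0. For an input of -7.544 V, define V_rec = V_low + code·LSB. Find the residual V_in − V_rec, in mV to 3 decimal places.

Step size: 15.28 V ÷ 2^9 = 29.844 mV.
Scaled input = 3.2168 LSBs, so code = 3.
V_rec = (−7.64) + 3·0.0298437 = -7.5504688 V.
V_in − V_rec = 0.00646875 V = 6.469 mV.

6.469 mV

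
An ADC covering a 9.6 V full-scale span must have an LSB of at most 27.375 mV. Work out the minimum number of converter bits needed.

Number of steps required ≥ 9.6 V / 27.375 mV = 350.68.
Need 2^N ≥ 350.68; 2^8 = 256, 2^9 = 512.
Minimum N = 9.

9 bits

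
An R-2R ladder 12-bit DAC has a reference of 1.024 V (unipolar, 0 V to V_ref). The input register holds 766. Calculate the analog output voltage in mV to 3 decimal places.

191.500 mV

LSB = 1.024 V / 2^12 = 250.00 µV.
V_out = 0 + 766 × 0.00025 V = 0.1915 V.
= 191.500 mV.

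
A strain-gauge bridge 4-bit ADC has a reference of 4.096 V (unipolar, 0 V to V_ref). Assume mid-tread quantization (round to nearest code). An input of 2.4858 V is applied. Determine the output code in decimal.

With 16 levels over 4.096 V, one step is 256.000 mV.
(V_in − V_low)/LSB = (2.4858 − 0) / 0.256 = 9.710.
round(9.710) = 10.

code 10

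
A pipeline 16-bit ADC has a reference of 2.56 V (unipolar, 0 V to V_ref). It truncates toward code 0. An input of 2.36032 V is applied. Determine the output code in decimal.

LSB = 2.56 V / 65536 = 39.06 µV.
Input sits at 60424.192 steps above V_low.
Floor → code 60424.

code 60424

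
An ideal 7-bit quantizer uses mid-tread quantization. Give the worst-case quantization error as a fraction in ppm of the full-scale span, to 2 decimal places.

Rounding → worst-case error = ½ LSB = V_FS/2^8, so 1e+06/256 = 3906.25 ppm of full scale.

3906.25 ppm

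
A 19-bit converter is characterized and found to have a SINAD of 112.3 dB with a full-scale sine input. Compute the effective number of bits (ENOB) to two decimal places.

ENOB = (SINAD − 1.76) / 6.02 = (112.3 − 1.76)/6.02 = 18.362.

18.36 bits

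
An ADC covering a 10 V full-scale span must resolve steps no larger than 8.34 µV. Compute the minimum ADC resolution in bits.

Number of steps required ≥ 10 V / 8.34 µV = 1199040.77.
Need 2^N ≥ 1199040.77; 2^20 = 1048576, 2^21 = 2097152.
Minimum N = 21.

21 bits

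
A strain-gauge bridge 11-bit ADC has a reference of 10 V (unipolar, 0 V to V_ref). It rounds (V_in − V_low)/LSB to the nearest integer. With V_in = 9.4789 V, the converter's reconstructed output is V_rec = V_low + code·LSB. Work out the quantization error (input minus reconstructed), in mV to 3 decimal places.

Step size: 10 V ÷ 2^11 = 4.883 mV.
Scaled input = 1941.2787 LSBs, so code = 1941.
V_rec = 0 + 1941·0.00488281 = 9.4775391 V.
Difference: 0.00136094 V → 1.361 mV.

1.361 mV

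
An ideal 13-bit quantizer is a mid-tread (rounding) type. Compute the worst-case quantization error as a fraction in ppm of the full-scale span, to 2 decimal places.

Rounding → worst-case error = ½ LSB = V_FS/2^14, so 1e+06/16384 = 61.0352 ppm of full scale.

61.04 ppm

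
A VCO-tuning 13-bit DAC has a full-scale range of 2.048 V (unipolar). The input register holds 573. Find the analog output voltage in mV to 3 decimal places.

LSB = 2.048 V / 2^13 = 250.00 µV.
V_out = 0 + 573 × 0.00025 V = 0.14325 V.
= 143.250 mV.

143.250 mV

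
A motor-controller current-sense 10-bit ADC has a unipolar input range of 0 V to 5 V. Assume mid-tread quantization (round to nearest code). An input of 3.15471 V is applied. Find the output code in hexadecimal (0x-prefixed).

With 1024 levels over 5 V, one step is 4.883 mV.
Input sits at 646.085 steps above V_low.
round(646.085) = 646.
In hexadecimal (0x-prefixed): 0x286.

code 0x286 (decimal 646)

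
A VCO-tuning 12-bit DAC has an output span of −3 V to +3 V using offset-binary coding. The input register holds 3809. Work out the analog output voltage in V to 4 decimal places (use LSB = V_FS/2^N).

LSB = 6 V / 2^12 = 1.465 mV.
V_out = (−3) + 3809 × 0.00146484 V = 2.57959 V.

2.5796 V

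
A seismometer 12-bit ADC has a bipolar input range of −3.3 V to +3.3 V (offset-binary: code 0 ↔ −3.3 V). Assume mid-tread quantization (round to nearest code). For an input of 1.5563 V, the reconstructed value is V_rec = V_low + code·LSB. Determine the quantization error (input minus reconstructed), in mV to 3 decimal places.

LSB = 6.6/2^12 = 1.611 mV.
Scaled input = 3013.8492 LSBs, so code = 3014.
V_rec = (−3.3) + 3014·0.00161133 = 1.556543 V.
V_in − V_rec = -0.000242969 V = -0.243 mV.

-0.243 mV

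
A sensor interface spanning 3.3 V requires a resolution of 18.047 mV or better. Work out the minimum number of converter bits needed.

8 bits

Number of steps required ≥ 3.3 V / 18.047 mV = 182.86.
Need 2^N ≥ 182.86; 2^7 = 128, 2^8 = 256.
Minimum N = 8.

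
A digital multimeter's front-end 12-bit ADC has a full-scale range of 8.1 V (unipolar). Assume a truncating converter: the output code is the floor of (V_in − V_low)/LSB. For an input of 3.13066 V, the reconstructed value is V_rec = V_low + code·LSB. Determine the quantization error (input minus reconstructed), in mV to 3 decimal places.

0.216 mV

Step size: 8.1 V ÷ 2^12 = 1.978 mV.
(V_in − V_low)/LSB = (3.13066 − 0)/0.00197754 = 1583.1091 → code 1583 (floor).
Code 1583 maps back to 0 + 1583×0.00197754 V = 3.1304443 V.
V_in − V_rec = 0.000215664 V = 0.216 mV.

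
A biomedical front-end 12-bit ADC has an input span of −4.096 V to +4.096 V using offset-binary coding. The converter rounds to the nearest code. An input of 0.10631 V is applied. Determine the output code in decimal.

LSB = 8.192 V / 4096 = 2.000 mV.
Input sits at 2101.155 steps above V_low.
Round → code 2101.

code 2101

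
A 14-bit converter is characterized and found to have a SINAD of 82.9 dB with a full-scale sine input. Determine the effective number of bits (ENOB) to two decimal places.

ENOB = (SINAD − 1.76) / 6.02 = (82.9 − 1.76)/6.02 = 13.478.

13.48 bits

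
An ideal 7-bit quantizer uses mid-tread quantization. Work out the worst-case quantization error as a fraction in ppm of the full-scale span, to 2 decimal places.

3906.25 ppm

Rounding → worst-case error = ½ LSB = V_FS/2^8, so 1e+06/256 = 3906.25 ppm of full scale.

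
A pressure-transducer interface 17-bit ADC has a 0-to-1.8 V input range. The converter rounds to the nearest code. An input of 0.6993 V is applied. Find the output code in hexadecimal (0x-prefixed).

code 0xC6E9 (decimal 50921)

Full-scale span = 1.8 V; LSB = 1.8/2^17 = 13.73 µV.
(0.6993 − 0) / 1.37329e-05 = 50921.472 LSBs.
So the output code is 50921.
In hexadecimal (0x-prefixed): 0xC6E9.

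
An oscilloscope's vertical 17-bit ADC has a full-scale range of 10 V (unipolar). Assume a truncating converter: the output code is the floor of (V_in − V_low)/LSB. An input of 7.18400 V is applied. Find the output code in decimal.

Full-scale span = 10 V; LSB = 10/2^17 = 76.29 µV.
Input sits at 94162.125 steps above V_low.
⌊·⌋(94162.125) = 94162.

code 94162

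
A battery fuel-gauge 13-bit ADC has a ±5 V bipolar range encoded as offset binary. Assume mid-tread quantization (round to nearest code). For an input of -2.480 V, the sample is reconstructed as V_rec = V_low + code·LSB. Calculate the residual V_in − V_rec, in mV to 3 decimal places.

0.469 mV

LSB = 10/2^13 = 1.221 mV.
(-2.480 − (−5))/0.0012207 = 2064.3840; round gives code 2064.
Reconstructed: -2.4804688 V.
Difference: 0.00046875 V → 0.469 mV.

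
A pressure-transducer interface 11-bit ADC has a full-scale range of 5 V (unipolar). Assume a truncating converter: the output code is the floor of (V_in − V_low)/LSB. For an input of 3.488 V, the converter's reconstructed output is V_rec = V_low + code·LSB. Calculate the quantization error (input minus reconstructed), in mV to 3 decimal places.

1.672 mV

LSB = 5/2^11 = 2.441 mV.
(V_in − V_low)/LSB = (3.488 − 0)/0.00244141 = 1428.6848 → code 1428 (floor).
V_rec = 0 + 1428·0.00244141 = 3.4863281 V.
Error = 3.488 − 3.4863281 = 0.00167187 V = 1.672 mV.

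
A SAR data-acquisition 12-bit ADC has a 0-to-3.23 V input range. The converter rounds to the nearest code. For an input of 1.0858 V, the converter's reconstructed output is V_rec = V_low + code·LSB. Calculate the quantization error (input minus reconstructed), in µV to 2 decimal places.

-66.70 µV

Step size: 3.23 V ÷ 2^12 = 0.789 mV.
Scaled input = 1376.9154 LSBs, so code = 1377.
Code 1377 maps back to 0 + 1377×0.000788574 V = 1.0858667 V.
Difference: -6.66992e-05 V → -66.70 µV.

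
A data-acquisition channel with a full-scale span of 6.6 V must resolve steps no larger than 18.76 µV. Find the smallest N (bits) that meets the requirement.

Number of steps required ≥ 6.6 V / 18.76 µV = 351812.37.
Need 2^N ≥ 351812.37; 2^18 = 262144, 2^19 = 524288.
Minimum N = 19.

19 bits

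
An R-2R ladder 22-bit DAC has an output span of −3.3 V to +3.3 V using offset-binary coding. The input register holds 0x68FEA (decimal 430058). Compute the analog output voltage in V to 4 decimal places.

-2.6233 V

LSB = 6.6 V / 2^22 = 1.57 µV.
Code 0x68FEA = 430058 decimal.
V_out = (−3.3) + 430058 × 1.57356e-06 V = -2.62328 V.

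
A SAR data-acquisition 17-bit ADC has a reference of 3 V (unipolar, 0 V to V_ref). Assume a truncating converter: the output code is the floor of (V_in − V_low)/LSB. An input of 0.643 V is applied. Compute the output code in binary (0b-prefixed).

code 0b110110110111101 (decimal 28093)

LSB = 3 V / 131072 = 22.89 µV.
(V_in − V_low)/LSB = (0.643 − 0) / 2.28882e-05 = 28093.099.
So the output code is 28093.
In binary (0b-prefixed): 0b110110110111101.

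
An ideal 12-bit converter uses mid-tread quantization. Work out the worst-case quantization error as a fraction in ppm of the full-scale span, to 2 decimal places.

Rounding → worst-case error = ½ LSB = V_FS/2^13, so 1e+06/8192 = 122.07 ppm of full scale.

122.07 ppm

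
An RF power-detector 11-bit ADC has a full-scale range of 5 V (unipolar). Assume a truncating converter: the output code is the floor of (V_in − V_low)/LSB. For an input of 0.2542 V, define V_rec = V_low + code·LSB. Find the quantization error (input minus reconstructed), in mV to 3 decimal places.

0.294 mV

LSB = 5/2^11 = 2.441 mV.
(V_in − V_low)/LSB = (0.2542 − 0)/0.00244141 = 104.1203 → code 104 (floor).
V_rec = 0 + 104·0.00244141 = 0.25390625 V.
Error = 0.2542 − 0.25390625 = 0.00029375 V = 0.294 mV.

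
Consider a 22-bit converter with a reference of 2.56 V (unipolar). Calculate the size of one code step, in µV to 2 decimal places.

Full-scale span = 2.56 V.
LSB = 2.56 / 2^22 = 2.56 / 4194304 = 6.10352e-07 V = 0.61 µV.

0.61 µV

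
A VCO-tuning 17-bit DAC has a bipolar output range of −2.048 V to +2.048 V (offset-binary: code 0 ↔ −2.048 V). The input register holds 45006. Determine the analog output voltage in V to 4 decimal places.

-0.6416 V

LSB = 4.096 V / 2^17 = 31.25 µV.
V_out = (−2.048) + 45006 × 3.125e-05 V = -0.641563 V.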